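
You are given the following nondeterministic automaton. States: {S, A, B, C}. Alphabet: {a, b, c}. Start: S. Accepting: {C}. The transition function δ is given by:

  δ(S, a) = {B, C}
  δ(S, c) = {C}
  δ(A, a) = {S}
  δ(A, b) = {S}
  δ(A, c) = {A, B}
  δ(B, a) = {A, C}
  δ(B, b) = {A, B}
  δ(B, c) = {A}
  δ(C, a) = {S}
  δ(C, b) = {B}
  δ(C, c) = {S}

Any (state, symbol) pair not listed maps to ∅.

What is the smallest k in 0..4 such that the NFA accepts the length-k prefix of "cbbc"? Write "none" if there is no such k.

1

Start in {S}.
Read 'c': S→{C}; now {C}.
None of the earlier sets intersect F, but {C} does.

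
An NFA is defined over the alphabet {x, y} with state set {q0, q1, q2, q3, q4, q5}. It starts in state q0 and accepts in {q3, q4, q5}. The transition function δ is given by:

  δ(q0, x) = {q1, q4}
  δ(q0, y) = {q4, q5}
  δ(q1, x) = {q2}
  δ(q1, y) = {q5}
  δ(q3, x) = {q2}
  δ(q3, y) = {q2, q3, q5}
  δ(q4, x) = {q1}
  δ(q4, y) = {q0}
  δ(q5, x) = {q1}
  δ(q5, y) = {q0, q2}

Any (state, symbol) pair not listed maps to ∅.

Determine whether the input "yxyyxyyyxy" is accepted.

Yes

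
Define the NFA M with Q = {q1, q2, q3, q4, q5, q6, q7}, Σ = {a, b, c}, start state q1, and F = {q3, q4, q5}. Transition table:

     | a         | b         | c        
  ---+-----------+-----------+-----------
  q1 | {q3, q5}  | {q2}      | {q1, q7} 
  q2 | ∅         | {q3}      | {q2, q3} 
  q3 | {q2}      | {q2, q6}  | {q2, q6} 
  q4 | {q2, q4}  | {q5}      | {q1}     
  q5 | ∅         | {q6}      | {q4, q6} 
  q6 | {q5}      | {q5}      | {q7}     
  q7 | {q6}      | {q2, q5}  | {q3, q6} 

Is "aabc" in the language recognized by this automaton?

No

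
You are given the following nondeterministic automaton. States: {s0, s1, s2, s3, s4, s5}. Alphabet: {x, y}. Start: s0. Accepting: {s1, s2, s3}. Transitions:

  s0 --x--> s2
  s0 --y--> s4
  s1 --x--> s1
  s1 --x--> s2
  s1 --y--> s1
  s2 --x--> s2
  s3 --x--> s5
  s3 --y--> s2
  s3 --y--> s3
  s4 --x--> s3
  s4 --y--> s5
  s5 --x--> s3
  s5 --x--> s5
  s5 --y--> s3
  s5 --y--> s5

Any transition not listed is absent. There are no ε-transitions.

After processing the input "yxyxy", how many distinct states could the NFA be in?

2

Start in {s0}.
Read 'y': s0→{s4}; now {s4}.
Read 'x': s4→{s3}; now {s3}.
Read 'y': s3→{s2, s3}; now {s2, s3}.
Read 'x': s2→{s2}, s3→{s5}; now {s2, s5}.
Read 'y': s2→∅, s5→{s3, s5}; now {s3, s5}.
That set has 2 states.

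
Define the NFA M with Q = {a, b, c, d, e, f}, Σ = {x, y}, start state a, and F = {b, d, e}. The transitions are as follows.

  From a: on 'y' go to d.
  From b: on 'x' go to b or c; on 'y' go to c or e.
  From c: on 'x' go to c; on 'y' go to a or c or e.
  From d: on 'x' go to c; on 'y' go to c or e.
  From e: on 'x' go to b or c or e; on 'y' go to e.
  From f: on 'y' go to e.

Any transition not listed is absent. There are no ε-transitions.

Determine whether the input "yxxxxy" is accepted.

Yes

Start in {a}.
Read 'y': a→{d}; now {d}.
Read 'x': d→{c}; now {c}.
Read 'x': c→{c}; now {c}.
Read 'x': c→{c}; now {c}.
Read 'x': c→{c}; now {c}.
Read 'y': c→{a, c, e}; now {a, c, e}.
The final set {a, c, e} contains the accepting state e.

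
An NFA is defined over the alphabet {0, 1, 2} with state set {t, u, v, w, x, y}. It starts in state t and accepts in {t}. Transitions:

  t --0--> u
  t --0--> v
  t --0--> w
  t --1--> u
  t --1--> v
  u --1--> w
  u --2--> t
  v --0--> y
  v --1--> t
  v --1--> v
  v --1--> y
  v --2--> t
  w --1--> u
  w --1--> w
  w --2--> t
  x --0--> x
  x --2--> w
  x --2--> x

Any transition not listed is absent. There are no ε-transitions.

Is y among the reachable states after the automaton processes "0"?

No

Start in {t}.
Read '0': {t} → {u, v, w}.
State y is not in {u, v, w}.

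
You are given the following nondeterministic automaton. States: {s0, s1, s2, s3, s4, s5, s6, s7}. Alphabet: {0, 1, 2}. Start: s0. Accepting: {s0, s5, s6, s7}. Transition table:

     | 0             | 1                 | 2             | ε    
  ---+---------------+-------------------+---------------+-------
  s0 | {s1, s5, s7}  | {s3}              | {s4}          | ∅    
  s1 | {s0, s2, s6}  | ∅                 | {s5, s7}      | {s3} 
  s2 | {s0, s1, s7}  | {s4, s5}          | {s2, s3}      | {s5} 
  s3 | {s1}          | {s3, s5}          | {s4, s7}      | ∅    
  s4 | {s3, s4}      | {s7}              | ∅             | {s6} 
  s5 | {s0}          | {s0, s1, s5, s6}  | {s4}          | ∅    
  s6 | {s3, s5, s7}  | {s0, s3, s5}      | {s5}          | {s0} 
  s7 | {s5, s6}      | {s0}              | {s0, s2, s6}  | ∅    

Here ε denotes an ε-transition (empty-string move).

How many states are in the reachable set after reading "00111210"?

Start in {s0}.
Read '0': s0→{s1, s5, s7}; union {s1, s5, s7}; ε-closure = {s1, s3, s5, s7}.
Read '0': s1→{s0, s2, s6}, s3→{s1}, s5→{s0}, s7→{s5, s6}; union {s0, s1, s2, s5, s6}; ε-closure = {s0, s1, s2, s3, s5, s6}.
Read '1': s0→{s3}, s1→∅, s2→{s4, s5}, s3→{s3, s5}, s5→{s0, s1, s5, s6}, s6→{s0, s3, s5}; now {s0, s1, s3, s4, s5, s6}.
Read '1': s0→{s3}, s1→∅, s3→{s3, s5}, s4→{s7}, s5→{s0, s1, s5, s6}, s6→{s0, s3, s5}; now {s0, s1, s3, s5, s6, s7}.
Read '1': s0→{s3}, s1→∅, s3→{s3, s5}, s5→{s0, s1, s5, s6}, s6→{s0, s3, s5}, s7→{s0}; now {s0, s1, s3, s5, s6}.
Read '2': s0→{s4}, s1→{s5, s7}, s3→{s4, s7}, s5→{s4}, s6→{s5}; union {s4, s5, s7}; ε-closure = {s0, s4, s5, s6, s7}.
Read '1': s0→{s3}, s4→{s7}, s5→{s0, s1, s5, s6}, s6→{s0, s3, s5}, s7→{s0}; now {s0, s1, s3, s5, s6, s7}.
Read '0': s0→{s1, s5, s7}, s1→{s0, s2, s6}, s3→{s1}, s5→{s0}, s6→{s3, s5, s7}, s7→{s5, s6}; now {s0, s1, s2, s3, s5, s6, s7}.
That set has 7 states.

7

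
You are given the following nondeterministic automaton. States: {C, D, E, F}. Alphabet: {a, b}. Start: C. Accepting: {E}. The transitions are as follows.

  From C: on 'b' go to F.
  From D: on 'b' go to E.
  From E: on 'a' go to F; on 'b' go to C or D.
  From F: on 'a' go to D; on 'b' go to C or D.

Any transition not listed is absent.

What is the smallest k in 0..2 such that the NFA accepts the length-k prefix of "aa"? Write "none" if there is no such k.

Start in {C}.
Read 'a': {C} → ∅.
The set is empty and remains empty for the remaining 1 symbol.
No reachable set along the way intersects F.

none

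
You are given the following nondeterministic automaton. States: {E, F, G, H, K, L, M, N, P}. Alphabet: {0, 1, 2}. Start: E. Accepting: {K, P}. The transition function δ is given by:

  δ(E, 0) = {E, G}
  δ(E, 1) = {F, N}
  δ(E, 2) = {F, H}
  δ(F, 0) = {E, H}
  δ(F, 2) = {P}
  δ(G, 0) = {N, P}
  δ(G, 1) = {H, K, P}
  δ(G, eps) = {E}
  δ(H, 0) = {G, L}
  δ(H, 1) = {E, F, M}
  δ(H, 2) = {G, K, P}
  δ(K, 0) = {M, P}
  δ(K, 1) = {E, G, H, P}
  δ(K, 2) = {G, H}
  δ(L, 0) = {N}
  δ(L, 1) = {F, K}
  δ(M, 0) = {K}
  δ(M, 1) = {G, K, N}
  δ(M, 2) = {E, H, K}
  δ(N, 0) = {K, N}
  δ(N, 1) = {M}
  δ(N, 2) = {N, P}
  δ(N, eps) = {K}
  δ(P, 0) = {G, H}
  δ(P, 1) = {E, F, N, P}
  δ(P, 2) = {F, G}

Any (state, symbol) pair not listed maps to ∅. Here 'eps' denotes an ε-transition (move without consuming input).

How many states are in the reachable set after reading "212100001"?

Start in {E}.
Read '2': E→{F, H}; now {F, H}.
Read '1': F→∅, H→{E, F, M}; now {E, F, M}.
Read '2': E→{F, H}, F→{P}, M→{E, H, K}; now {E, F, H, K, P}.
Read '1': E→{F, N}, F→∅, H→{E, F, M}, K→{E, G, H, P}, P→{E, F, N, P}; union {E, F, G, H, M, N, P}; ε-closure = {E, F, G, H, K, M, N, P}.
Read '0': E→{E, G}, F→{E, H}, G→{N, P}, H→{G, L}, K→{M, P}, M→{K}, N→{K, N}, P→{G, H}; now {E, G, H, K, L, M, N, P}.
Read '0': E→{E, G}, G→{N, P}, H→{G, L}, K→{M, P}, L→{N}, M→{K}, N→{K, N}, P→{G, H}; now {E, G, H, K, L, M, N, P}.
Read '0': E→{E, G}, G→{N, P}, H→{G, L}, K→{M, P}, L→{N}, M→{K}, N→{K, N}, P→{G, H}; now {E, G, H, K, L, M, N, P}.
Read '0': E→{E, G}, G→{N, P}, H→{G, L}, K→{M, P}, L→{N}, M→{K}, N→{K, N}, P→{G, H}; now {E, G, H, K, L, M, N, P}.
Read '1': E→{F, N}, G→{H, K, P}, H→{E, F, M}, K→{E, G, H, P}, L→{F, K}, M→{G, K, N}, N→{M}, P→{E, F, N, P}; now {E, F, G, H, K, M, N, P}.
That set has 8 states.

8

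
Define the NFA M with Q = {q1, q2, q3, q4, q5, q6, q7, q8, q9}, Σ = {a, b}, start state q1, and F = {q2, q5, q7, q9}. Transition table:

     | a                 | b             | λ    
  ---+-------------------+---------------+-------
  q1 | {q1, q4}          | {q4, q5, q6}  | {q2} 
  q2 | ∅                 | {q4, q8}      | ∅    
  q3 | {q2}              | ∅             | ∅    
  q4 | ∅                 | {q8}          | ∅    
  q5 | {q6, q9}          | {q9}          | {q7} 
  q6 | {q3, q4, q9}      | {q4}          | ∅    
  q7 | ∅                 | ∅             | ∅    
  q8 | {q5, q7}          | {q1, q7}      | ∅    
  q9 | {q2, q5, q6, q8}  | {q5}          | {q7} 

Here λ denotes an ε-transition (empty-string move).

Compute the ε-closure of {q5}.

{q5, q7}

Begin with {q5}.
ε-move q5 → q7; add q7.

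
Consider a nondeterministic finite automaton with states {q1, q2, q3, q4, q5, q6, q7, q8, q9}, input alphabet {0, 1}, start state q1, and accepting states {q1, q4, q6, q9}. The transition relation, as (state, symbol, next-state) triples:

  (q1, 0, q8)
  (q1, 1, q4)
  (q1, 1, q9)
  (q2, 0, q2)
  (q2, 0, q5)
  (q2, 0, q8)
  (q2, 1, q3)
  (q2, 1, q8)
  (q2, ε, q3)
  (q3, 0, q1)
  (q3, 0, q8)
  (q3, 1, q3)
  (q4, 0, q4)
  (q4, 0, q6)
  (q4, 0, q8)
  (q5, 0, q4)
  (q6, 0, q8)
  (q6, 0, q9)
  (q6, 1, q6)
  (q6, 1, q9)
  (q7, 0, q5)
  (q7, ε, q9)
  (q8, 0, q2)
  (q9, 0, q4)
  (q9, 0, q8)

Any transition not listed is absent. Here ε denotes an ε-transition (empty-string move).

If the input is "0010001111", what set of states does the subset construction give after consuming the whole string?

{q3}

Start in {q1}.
Read '0': q1→{q8}; now {q8}.
Read '0': q8→{q2}; union {q2}; ε-closure = {q2, q3}.
Read '1': q2→{q3, q8}, q3→{q3}; now {q3, q8}.
Read '0': q3→{q1, q8}, q8→{q2}; union {q1, q2, q8}; ε-closure = {q1, q2, q3, q8}.
Read '0': q1→{q8}, q2→{q2, q5, q8}, q3→{q1, q8}, q8→{q2}; union {q1, q2, q5, q8}; ε-closure = {q1, q2, q3, q5, q8}.
Read '0': q1→{q8}, q2→{q2, q5, q8}, q3→{q1, q8}, q5→{q4}, q8→{q2}; union {q1, q2, q4, q5, q8}; ε-closure = {q1, q2, q3, q4, q5, q8}.
Read '1': q1→{q4, q9}, q2→{q3, q8}, q3→{q3}, q4→∅, q5→∅, q8→∅; now {q3, q4, q8, q9}.
Read '1': q3→{q3}, q4→∅, q8→∅, q9→∅; now {q3}.
Read '1': q3→{q3}; now {q3}.
Read '1': q3→{q3}; now {q3}.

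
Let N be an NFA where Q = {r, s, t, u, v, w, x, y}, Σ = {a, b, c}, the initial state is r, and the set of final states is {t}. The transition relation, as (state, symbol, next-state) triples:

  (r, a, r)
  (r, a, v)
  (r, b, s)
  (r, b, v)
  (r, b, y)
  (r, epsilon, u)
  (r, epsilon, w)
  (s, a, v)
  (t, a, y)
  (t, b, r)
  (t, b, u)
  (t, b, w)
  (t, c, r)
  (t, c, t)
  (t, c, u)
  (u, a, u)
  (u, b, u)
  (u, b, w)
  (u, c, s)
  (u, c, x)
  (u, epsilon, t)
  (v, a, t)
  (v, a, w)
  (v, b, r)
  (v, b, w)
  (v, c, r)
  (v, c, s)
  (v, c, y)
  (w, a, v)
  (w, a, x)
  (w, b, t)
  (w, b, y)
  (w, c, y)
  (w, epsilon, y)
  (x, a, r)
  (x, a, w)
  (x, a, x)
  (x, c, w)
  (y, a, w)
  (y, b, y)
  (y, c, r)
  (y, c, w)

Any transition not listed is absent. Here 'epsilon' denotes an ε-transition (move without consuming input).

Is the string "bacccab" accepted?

Yes

Start: ε-closure({r}) = {r, t, u, w, y}.
Read 'b': r→{s, v, y}, t→{r, u, w}, u→{u, w}, w→{t, y}, y→{y}; now {r, s, t, u, v, w, y}.
Read 'a': r→{r, v}, s→{v}, t→{y}, u→{u}, v→{t, w}, w→{v, x}, y→{w}; now {r, t, u, v, w, x, y}.
Read 'c': r→∅, t→{r, t, u}, u→{s, x}, v→{r, s, y}, w→{y}, x→{w}, y→{r, w}; now {r, s, t, u, w, x, y}.
Read 'c': r→∅, s→∅, t→{r, t, u}, u→{s, x}, w→{y}, x→{w}, y→{r, w}; now {r, s, t, u, w, x, y}.
Read 'c': r→∅, s→∅, t→{r, t, u}, u→{s, x}, w→{y}, x→{w}, y→{r, w}; now {r, s, t, u, w, x, y}.
Read 'a': r→{r, v}, s→{v}, t→{y}, u→{u}, w→{v, x}, x→{r, w, x}, y→{w}; union {r, u, v, w, x, y}; ε-closure = {r, t, u, v, w, x, y}.
Read 'b': r→{s, v, y}, t→{r, u, w}, u→{u, w}, v→{r, w}, w→{t, y}, x→∅, y→{y}; now {r, s, t, u, v, w, y}.
The final set {r, s, t, u, v, w, y} contains the accepting state t.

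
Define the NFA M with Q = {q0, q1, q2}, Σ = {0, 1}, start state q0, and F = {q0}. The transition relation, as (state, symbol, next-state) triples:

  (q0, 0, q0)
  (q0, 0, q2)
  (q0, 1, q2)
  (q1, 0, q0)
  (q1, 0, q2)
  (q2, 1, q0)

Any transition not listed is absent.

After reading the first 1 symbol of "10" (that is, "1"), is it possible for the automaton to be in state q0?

No

Start in {q0}.
Read '1': q0→{q2}; now {q2}.
State q0 is not in {q2}.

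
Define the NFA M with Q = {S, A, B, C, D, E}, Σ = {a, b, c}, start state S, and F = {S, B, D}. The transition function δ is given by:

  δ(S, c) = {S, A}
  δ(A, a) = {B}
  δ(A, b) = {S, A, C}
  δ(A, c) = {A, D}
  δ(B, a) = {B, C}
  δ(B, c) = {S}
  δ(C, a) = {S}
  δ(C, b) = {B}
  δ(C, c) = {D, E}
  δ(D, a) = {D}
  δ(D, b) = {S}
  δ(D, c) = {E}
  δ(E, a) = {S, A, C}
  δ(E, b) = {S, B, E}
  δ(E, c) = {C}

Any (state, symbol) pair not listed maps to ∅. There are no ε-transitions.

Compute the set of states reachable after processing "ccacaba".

{S, B, C}

Start in {S}.
Read 'c': {S} → {S, A}.
Read 'c': {S, A} → {S, A, D}.
Read 'a': {S, A, D} → {B, D}.
Read 'c': {B, D} → {S, E}.
Read 'a': {S, E} → {S, A, C}.
Read 'b': {S, A, C} → {S, A, B, C}.
Read 'a': {S, A, B, C} → {S, B, C}.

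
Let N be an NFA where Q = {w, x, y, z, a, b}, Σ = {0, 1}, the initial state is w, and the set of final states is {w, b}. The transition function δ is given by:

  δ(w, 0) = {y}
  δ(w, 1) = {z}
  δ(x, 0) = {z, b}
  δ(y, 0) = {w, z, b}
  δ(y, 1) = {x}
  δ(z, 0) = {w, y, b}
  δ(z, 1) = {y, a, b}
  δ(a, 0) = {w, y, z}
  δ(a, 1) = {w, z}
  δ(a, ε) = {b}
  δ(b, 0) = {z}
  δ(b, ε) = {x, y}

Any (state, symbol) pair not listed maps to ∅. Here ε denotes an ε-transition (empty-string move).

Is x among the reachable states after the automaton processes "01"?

Yes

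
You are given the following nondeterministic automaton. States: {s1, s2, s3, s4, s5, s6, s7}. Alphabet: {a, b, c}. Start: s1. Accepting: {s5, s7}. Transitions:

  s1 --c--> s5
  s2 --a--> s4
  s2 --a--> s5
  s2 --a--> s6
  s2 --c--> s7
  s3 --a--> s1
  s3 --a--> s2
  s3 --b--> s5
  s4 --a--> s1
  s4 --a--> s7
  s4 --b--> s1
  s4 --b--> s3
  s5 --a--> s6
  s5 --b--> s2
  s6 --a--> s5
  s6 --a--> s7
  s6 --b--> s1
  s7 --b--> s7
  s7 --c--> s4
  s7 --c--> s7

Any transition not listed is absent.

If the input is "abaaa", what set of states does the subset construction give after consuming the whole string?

Start in {s1}.
Read 'a': s1→∅; now ∅.
The set is empty and remains empty for the remaining 4 symbols.

∅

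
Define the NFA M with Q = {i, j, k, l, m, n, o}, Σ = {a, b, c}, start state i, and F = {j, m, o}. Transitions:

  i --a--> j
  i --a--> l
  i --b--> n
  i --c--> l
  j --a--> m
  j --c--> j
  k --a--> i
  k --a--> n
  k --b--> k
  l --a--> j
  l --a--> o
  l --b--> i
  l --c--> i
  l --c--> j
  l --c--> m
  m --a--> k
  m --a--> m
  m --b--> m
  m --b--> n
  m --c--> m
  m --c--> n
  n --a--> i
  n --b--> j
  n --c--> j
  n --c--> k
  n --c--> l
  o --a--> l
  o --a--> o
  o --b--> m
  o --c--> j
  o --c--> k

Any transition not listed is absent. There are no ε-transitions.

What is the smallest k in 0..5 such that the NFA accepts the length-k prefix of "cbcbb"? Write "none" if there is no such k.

none

Start in {i}.
Read 'c': i→{l}; now {l}.
Read 'b': l→{i}; now {i}.
Read 'c': i→{l}; now {l}.
Read 'b': l→{i}; now {i}.
Read 'b': i→{n}; now {n}.
No reachable set along the way intersects F.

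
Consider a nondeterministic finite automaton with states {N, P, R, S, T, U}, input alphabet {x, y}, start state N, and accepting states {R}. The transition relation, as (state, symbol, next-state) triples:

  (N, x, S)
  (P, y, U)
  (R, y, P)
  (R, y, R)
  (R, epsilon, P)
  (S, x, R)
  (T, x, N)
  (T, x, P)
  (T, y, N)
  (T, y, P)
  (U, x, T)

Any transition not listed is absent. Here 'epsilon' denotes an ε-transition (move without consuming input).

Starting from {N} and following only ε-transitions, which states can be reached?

{N}

Begin with {N}.
No ε-moves leave this set, so the closure equals the set itself.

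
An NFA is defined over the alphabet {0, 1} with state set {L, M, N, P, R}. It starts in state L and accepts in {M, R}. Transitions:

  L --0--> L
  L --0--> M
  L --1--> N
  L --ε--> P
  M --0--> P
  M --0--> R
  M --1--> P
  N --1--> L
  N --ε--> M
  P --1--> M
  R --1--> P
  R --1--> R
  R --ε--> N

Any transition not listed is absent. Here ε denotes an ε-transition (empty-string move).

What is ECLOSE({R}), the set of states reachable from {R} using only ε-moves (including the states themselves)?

Begin with {R}.
ε-move R → N; add N.
ε-move N → M; add M.

{M, N, R}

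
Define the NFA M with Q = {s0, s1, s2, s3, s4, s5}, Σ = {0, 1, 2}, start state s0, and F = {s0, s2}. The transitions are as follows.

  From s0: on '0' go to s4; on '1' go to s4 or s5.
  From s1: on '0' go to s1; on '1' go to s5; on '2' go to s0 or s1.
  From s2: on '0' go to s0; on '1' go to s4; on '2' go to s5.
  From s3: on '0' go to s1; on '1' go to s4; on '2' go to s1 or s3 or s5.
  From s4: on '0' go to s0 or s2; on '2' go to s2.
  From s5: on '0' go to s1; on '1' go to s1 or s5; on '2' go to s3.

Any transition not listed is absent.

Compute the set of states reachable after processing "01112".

∅

Start in {s0}.
Read '0': s0→{s4}; now {s4}.
Read '1': s4→∅; now ∅.
The set is empty and remains empty for the remaining 3 symbols.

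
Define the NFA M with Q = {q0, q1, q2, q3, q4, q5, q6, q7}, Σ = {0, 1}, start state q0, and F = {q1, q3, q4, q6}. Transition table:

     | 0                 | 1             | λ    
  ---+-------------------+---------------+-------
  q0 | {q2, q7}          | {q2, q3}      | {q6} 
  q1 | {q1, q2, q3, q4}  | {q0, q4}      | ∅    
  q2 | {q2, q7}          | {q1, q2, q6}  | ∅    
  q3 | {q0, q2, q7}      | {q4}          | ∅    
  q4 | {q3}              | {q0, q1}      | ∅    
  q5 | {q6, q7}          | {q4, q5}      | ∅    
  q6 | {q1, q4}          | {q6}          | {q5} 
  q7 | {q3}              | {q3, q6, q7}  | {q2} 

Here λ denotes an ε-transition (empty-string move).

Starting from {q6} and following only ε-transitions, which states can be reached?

{q5, q6}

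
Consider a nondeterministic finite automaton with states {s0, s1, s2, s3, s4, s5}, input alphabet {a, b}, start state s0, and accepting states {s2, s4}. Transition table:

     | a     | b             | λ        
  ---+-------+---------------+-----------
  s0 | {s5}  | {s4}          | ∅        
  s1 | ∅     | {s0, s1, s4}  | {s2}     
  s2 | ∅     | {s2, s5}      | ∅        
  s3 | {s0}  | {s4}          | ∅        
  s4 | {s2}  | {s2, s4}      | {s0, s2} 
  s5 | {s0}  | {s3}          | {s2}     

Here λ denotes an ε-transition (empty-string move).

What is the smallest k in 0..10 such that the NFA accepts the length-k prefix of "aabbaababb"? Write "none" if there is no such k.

Start in {s0}.
Read 'a': s0→{s5}; union {s5}; ε-closure = {s2, s5}.
None of the earlier sets intersect F, but {s2, s5} does.

1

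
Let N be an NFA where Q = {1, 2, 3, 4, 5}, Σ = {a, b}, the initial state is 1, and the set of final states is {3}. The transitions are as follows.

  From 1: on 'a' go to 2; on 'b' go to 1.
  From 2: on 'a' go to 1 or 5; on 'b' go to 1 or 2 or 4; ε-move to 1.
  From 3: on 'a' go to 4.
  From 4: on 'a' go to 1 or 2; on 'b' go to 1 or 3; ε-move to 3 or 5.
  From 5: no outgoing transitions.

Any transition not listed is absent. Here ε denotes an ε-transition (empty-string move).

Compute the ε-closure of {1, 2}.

{1, 2}

Begin with {1, 2}.
No ε-moves leave this set, so the closure equals the set itself.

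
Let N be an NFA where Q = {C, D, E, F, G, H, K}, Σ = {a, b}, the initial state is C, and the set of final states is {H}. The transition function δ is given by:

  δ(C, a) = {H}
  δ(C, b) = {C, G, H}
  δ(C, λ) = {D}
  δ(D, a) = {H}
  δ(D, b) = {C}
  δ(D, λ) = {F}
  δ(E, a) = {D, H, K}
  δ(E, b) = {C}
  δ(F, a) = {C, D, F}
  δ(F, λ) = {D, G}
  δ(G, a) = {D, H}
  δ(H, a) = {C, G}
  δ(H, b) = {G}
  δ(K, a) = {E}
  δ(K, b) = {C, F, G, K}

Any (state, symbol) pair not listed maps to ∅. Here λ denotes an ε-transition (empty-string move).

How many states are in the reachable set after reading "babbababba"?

5

Start: ε-closure({C}) = {C, D, F, G}.
Read 'b': {C, D, F, G} → {C, D, F, G, H}.
Read 'a': {C, D, F, G, H} → {C, D, F, G, H}.
Read 'b': {C, D, F, G, H} → {C, D, F, G, H}.
Read 'b': {C, D, F, G, H} → {C, D, F, G, H}.
Read 'a': {C, D, F, G, H} → {C, D, F, G, H}.
Read 'b': {C, D, F, G, H} → {C, D, F, G, H}.
Read 'a': {C, D, F, G, H} → {C, D, F, G, H}.
Read 'b': {C, D, F, G, H} → {C, D, F, G, H}.
Read 'b': {C, D, F, G, H} → {C, D, F, G, H}.
Read 'a': {C, D, F, G, H} → {C, D, F, G, H}.
That set has 5 states.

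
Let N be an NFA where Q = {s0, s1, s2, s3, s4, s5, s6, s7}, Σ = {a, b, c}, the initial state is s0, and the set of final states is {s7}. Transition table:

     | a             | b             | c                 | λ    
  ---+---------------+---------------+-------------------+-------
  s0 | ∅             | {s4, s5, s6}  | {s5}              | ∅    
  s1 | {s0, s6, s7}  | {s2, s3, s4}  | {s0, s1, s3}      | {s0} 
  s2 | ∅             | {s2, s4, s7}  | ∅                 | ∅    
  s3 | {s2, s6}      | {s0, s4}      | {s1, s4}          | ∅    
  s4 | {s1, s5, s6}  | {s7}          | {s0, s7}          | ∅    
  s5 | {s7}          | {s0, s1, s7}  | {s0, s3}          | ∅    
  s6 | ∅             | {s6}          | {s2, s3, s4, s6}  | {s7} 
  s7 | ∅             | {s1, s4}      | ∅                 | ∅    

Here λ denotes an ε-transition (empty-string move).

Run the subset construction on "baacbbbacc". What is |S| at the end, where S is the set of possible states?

8

Start in {s0}.
Read 'b': {s0} → {s4, s5, s6, s7}.
Read 'a': {s4, s5, s6, s7} → {s0, s1, s5, s6, s7}.
Read 'a': {s0, s1, s5, s6, s7} → {s0, s6, s7}.
Read 'c': {s0, s6, s7} → {s2, s3, s4, s5, s6, s7}.
Read 'b': {s2, s3, s4, s5, s6, s7} → {s0, s1, s2, s4, s6, s7}.
Read 'b': {s0, s1, s2, s4, s6, s7} → {s0, s1, s2, s3, s4, s5, s6, s7}.
Read 'b': {s0, s1, s2, s3, s4, s5, s6, s7} → {s0, s1, s2, s3, s4, s5, s6, s7}.
Read 'a': {s0, s1, s2, s3, s4, s5, s6, s7} → {s0, s1, s2, s5, s6, s7}.
Read 'c': {s0, s1, s2, s5, s6, s7} → {s0, s1, s2, s3, s4, s5, s6, s7}.
Read 'c': {s0, s1, s2, s3, s4, s5, s6, s7} → {s0, s1, s2, s3, s4, s5, s6, s7}.
That set has 8 states.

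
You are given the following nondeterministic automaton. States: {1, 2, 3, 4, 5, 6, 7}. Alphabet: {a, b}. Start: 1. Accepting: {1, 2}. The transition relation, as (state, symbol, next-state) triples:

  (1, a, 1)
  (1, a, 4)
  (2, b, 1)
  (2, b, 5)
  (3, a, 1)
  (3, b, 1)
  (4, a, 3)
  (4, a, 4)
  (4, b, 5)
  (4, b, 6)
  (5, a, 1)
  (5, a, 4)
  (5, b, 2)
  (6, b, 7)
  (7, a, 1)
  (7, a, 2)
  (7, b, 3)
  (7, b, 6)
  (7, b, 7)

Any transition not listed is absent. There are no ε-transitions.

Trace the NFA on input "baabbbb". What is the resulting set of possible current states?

∅

Start in {1}.
Read 'b': 1→∅; now ∅.
The set is empty and remains empty for the remaining 6 symbols.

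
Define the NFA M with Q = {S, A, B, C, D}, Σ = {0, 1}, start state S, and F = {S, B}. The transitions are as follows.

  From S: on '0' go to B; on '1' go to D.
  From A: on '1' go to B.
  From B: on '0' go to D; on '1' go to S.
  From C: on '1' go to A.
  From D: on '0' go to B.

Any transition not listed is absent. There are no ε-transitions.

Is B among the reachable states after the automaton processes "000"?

Start in {S}.
Read '0': {S} → {B}.
Read '0': {B} → {D}.
Read '0': {D} → {B}.
State B is in {B}.

Yes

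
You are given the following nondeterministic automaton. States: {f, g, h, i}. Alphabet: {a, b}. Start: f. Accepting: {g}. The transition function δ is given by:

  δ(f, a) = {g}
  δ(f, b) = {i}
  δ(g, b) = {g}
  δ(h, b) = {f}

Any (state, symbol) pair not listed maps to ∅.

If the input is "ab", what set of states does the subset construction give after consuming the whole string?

{g}

Start in {f}.
Read 'a': {f} → {g}.
Read 'b': {g} → {g}.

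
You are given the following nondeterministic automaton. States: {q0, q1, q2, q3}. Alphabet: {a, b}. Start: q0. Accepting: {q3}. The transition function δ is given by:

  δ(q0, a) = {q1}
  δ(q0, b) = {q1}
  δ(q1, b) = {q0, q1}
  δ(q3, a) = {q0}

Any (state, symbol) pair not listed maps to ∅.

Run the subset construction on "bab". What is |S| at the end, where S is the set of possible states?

0

Start in {q0}.
Read 'b': q0→{q1}; now {q1}.
Read 'a': q1→∅; now ∅.
The set is empty and remains empty for the remaining 1 symbol.
That set has 0 states.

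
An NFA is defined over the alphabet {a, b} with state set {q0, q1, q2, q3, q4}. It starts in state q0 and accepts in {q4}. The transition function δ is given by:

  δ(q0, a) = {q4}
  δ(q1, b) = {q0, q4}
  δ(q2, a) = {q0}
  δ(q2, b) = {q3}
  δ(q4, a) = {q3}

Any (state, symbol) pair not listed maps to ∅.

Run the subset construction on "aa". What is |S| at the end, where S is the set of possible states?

Start in {q0}.
Read 'a': q0→{q4}; now {q4}.
Read 'a': q4→{q3}; now {q3}.
That set has 1 state.

1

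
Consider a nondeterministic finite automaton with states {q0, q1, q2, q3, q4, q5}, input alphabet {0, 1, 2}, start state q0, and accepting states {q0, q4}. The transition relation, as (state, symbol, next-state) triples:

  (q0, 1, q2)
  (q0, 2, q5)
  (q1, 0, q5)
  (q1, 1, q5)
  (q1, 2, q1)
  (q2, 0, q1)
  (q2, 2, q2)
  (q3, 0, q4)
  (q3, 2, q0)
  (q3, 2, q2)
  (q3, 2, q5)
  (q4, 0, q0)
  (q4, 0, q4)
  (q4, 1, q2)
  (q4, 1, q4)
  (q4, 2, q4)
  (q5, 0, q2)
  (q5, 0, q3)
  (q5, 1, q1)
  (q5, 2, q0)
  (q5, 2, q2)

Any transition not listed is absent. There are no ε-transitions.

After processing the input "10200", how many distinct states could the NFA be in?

Start in {q0}.
Read '1': q0→{q2}; now {q2}.
Read '0': q2→{q1}; now {q1}.
Read '2': q1→{q1}; now {q1}.
Read '0': q1→{q5}; now {q5}.
Read '0': q5→{q2, q3}; now {q2, q3}.
That set has 2 states.

2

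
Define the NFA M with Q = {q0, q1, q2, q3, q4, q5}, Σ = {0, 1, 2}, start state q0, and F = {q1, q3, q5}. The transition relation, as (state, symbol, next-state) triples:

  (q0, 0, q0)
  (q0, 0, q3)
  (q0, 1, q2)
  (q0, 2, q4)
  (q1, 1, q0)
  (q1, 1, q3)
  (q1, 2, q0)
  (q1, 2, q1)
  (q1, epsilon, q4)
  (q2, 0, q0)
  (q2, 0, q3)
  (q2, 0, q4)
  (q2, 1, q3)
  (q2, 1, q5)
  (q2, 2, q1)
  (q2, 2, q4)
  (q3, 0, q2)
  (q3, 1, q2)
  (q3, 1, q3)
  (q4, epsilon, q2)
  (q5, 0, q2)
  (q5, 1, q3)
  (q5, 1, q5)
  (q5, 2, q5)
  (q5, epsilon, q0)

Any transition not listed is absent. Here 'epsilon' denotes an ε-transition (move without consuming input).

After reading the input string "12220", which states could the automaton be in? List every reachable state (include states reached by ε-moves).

Start in {q0}.
Read '1': {q0} → {q2}.
Read '2': {q2} → {q1, q2, q4}.
Read '2': {q1, q2, q4} → {q0, q1, q2, q4}.
Read '2': {q0, q1, q2, q4} → {q0, q1, q2, q4}.
Read '0': {q0, q1, q2, q4} → {q0, q2, q3, q4}.

{q0, q2, q3, q4}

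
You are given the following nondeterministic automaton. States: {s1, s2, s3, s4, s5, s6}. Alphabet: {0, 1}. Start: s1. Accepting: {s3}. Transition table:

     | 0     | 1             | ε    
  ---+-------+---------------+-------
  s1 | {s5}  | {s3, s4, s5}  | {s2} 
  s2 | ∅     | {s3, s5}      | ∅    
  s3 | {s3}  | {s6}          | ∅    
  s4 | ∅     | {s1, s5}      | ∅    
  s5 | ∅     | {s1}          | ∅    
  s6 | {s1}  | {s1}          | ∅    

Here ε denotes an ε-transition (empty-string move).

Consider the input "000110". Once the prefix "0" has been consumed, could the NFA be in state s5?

Start: ε-closure({s1}) = {s1, s2}.
Read '0': s1→{s5}, s2→∅; now {s5}.
State s5 is in {s5}.

Yes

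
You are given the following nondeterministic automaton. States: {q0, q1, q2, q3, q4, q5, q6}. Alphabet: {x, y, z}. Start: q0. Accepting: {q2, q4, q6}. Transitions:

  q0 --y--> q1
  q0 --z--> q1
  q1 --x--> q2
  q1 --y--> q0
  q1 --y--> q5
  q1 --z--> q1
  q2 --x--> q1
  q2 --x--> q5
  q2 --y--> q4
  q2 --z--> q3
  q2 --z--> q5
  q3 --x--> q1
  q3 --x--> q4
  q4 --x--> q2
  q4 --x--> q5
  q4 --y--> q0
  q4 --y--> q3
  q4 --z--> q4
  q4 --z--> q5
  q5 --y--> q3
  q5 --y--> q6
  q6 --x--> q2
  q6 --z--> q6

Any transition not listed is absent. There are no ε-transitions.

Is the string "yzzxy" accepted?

Yes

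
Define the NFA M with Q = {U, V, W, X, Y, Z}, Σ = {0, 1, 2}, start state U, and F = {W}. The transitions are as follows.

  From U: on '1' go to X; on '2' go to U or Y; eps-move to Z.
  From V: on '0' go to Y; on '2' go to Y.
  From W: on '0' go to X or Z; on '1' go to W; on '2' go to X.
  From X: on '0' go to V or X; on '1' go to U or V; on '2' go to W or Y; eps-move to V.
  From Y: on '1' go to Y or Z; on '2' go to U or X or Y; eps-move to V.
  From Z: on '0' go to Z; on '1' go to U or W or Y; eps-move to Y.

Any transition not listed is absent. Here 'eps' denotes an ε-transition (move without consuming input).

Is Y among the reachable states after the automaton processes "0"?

Yes

Start: ε-closure({U}) = {U, V, Y, Z}.
Read '0': {U, V, Y, Z} → {V, Y, Z}.
State Y is in {V, Y, Z}.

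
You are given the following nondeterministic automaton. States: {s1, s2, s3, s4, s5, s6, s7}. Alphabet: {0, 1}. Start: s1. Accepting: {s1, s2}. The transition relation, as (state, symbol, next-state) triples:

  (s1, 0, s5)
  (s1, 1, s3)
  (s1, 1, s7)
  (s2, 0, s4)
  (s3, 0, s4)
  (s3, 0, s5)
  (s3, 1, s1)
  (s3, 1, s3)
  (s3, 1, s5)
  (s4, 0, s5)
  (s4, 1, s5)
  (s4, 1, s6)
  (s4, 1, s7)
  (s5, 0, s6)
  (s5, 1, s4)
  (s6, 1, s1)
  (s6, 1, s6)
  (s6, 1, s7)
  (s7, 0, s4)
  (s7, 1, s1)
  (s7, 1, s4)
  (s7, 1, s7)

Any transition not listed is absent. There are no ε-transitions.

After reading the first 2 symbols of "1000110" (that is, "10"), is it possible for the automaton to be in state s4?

Start in {s1}.
Read '1': s1→{s3, s7}; now {s3, s7}.
Read '0': s3→{s4, s5}, s7→{s4}; now {s4, s5}.
State s4 is in {s4, s5}.

Yes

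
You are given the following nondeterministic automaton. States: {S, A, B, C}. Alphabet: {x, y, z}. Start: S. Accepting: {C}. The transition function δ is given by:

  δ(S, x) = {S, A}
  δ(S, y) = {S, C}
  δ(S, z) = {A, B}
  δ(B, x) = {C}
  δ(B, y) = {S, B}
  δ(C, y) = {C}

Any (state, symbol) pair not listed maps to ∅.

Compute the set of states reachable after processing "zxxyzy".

∅

Start in {S}.
Read 'z': S→{A, B}; now {A, B}.
Read 'x': A→∅, B→{C}; now {C}.
Read 'x': C→∅; now ∅.
The set is empty and remains empty for the remaining 3 symbols.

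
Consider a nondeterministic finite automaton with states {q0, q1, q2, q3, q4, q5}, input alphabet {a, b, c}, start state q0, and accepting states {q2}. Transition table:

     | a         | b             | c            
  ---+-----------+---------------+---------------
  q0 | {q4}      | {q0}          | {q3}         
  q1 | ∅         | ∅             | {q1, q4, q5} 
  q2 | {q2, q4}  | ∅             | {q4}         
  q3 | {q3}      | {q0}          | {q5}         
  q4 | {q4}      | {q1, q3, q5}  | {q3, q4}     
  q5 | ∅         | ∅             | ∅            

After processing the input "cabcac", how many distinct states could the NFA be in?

Start in {q0}.
Read 'c': q0→{q3}; now {q3}.
Read 'a': q3→{q3}; now {q3}.
Read 'b': q3→{q0}; now {q0}.
Read 'c': q0→{q3}; now {q3}.
Read 'a': q3→{q3}; now {q3}.
Read 'c': q3→{q5}; now {q5}.
That set has 1 state.

1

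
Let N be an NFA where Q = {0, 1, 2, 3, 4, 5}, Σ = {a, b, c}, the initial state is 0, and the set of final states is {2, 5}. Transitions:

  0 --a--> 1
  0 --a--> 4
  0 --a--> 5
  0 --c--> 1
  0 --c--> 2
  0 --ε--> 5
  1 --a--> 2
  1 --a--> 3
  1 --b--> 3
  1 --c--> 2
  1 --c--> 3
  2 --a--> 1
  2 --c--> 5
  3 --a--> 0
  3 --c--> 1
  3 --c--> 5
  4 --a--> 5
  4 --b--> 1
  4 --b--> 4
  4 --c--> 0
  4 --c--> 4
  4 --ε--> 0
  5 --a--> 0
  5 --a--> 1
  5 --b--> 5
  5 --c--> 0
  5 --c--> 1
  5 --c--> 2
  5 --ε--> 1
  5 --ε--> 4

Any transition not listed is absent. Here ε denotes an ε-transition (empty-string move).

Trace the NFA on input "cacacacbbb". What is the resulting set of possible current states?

{0, 1, 3, 4, 5}

Start: ε-closure({0}) = {0, 1, 4, 5}.
Read 'c': 0→{1, 2}, 1→{2, 3}, 4→{0, 4}, 5→{0, 1, 2}; union {0, 1, 2, 3, 4}; ε-closure = {0, 1, 2, 3, 4, 5}.
Read 'a': 0→{1, 4, 5}, 1→{2, 3}, 2→{1}, 3→{0}, 4→{5}, 5→{0, 1}; now {0, 1, 2, 3, 4, 5}.
Read 'c': 0→{1, 2}, 1→{2, 3}, 2→{5}, 3→{1, 5}, 4→{0, 4}, 5→{0, 1, 2}; now {0, 1, 2, 3, 4, 5}.
Read 'a': 0→{1, 4, 5}, 1→{2, 3}, 2→{1}, 3→{0}, 4→{5}, 5→{0, 1}; now {0, 1, 2, 3, 4, 5}.
Read 'c': 0→{1, 2}, 1→{2, 3}, 2→{5}, 3→{1, 5}, 4→{0, 4}, 5→{0, 1, 2}; now {0, 1, 2, 3, 4, 5}.
Read 'a': 0→{1, 4, 5}, 1→{2, 3}, 2→{1}, 3→{0}, 4→{5}, 5→{0, 1}; now {0, 1, 2, 3, 4, 5}.
Read 'c': 0→{1, 2}, 1→{2, 3}, 2→{5}, 3→{1, 5}, 4→{0, 4}, 5→{0, 1, 2}; now {0, 1, 2, 3, 4, 5}.
Read 'b': 0→∅, 1→{3}, 2→∅, 3→∅, 4→{1, 4}, 5→{5}; union {1, 3, 4, 5}; ε-closure = {0, 1, 3, 4, 5}.
Read 'b': 0→∅, 1→{3}, 3→∅, 4→{1, 4}, 5→{5}; union {1, 3, 4, 5}; ε-closure = {0, 1, 3, 4, 5}.
Read 'b': 0→∅, 1→{3}, 3→∅, 4→{1, 4}, 5→{5}; union {1, 3, 4, 5}; ε-closure = {0, 1, 3, 4, 5}.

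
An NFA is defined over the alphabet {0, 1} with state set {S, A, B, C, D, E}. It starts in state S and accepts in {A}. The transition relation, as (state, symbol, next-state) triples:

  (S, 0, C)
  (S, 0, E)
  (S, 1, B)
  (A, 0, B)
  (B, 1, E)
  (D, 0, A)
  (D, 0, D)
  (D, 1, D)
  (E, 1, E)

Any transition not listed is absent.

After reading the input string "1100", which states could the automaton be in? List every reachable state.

Start in {S}.
Read '1': S→{B}; now {B}.
Read '1': B→{E}; now {E}.
Read '0': E→∅; now ∅.
The set is empty and remains empty for the remaining 1 symbol.

∅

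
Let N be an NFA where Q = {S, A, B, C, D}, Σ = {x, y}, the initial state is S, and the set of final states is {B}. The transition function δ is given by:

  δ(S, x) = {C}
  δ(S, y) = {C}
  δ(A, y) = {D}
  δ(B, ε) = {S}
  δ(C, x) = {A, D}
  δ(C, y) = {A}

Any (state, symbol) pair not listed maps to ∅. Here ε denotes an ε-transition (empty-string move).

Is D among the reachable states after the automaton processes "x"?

No

Start in {S}.
Read 'x': {S} → {C}.
State D is not in {C}.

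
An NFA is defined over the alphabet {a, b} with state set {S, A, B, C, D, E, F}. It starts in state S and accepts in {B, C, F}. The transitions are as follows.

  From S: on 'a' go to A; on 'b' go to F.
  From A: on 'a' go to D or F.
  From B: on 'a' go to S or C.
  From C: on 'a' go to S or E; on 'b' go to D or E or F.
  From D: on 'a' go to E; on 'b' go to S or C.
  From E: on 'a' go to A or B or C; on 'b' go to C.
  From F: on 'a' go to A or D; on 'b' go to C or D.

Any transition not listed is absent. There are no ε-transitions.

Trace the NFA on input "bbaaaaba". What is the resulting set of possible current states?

Start in {S}.
Read 'b': S→{F}; now {F}.
Read 'b': F→{C, D}; now {C, D}.
Read 'a': C→{S, E}, D→{E}; now {S, E}.
Read 'a': S→{A}, E→{A, B, C}; now {A, B, C}.
Read 'a': A→{D, F}, B→{S, C}, C→{S, E}; now {S, C, D, E, F}.
Read 'a': S→{A}, C→{S, E}, D→{E}, E→{A, B, C}, F→{A, D}; now {S, A, B, C, D, E}.
Read 'b': S→{F}, A→∅, B→∅, C→{D, E, F}, D→{S, C}, E→{C}; now {S, C, D, E, F}.
Read 'a': S→{A}, C→{S, E}, D→{E}, E→{A, B, C}, F→{A, D}; now {S, A, B, C, D, E}.

{S, A, B, C, D, E}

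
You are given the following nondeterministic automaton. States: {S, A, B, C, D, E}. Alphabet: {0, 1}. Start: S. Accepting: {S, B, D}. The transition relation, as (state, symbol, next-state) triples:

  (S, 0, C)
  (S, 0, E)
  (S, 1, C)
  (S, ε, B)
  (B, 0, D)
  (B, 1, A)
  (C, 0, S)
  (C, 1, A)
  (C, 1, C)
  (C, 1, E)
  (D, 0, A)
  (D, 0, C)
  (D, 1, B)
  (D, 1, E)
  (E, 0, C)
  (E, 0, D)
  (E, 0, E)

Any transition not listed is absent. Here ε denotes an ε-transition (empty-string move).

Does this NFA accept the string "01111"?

Start: ε-closure({S}) = {S, B}.
Read '0': S→{C, E}, B→{D}; now {C, D, E}.
Read '1': C→{A, C, E}, D→{B, E}, E→∅; now {A, B, C, E}.
Read '1': A→∅, B→{A}, C→{A, C, E}, E→∅; now {A, C, E}.
Read '1': A→∅, C→{A, C, E}, E→∅; now {A, C, E}.
Read '1': A→∅, C→{A, C, E}, E→∅; now {A, C, E}.
The final set {A, C, E} contains no accepting state.

No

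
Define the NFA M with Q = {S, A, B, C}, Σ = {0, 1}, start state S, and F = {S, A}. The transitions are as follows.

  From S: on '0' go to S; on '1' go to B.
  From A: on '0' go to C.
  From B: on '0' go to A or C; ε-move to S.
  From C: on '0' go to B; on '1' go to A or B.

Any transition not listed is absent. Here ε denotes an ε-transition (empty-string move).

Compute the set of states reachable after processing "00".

{S}

Start in {S}.
Read '0': {S} → {S}.
Read '0': {S} → {S}.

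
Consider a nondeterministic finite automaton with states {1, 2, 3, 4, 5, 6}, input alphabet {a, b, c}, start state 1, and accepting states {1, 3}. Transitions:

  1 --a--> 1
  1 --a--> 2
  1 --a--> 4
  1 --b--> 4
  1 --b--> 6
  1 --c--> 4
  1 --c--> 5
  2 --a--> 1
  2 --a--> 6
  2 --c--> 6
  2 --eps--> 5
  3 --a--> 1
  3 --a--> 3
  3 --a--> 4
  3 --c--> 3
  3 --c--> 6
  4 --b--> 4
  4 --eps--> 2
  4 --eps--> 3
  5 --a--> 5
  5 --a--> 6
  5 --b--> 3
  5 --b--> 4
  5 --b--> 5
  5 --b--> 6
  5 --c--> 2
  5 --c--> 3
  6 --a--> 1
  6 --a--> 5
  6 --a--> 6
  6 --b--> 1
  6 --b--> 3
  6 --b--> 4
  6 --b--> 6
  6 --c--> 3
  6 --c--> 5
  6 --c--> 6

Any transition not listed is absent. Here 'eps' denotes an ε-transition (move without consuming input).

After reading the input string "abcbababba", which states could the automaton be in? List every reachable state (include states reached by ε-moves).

{1, 2, 3, 4, 5, 6}

Start in {1}.
Read 'a': 1→{1, 2, 4}; union {1, 2, 4}; ε-closure = {1, 2, 3, 4, 5}.
Read 'b': 1→{4, 6}, 2→∅, 3→∅, 4→{4}, 5→{3, 4, 5, 6}; union {3, 4, 5, 6}; ε-closure = {2, 3, 4, 5, 6}.
Read 'c': 2→{6}, 3→{3, 6}, 4→∅, 5→{2, 3}, 6→{3, 5, 6}; now {2, 3, 5, 6}.
Read 'b': 2→∅, 3→∅, 5→{3, 4, 5, 6}, 6→{1, 3, 4, 6}; union {1, 3, 4, 5, 6}; ε-closure = {1, 2, 3, 4, 5, 6}.
Read 'a': 1→{1, 2, 4}, 2→{1, 6}, 3→{1, 3, 4}, 4→∅, 5→{5, 6}, 6→{1, 5, 6}; now {1, 2, 3, 4, 5, 6}.
Read 'b': 1→{4, 6}, 2→∅, 3→∅, 4→{4}, 5→{3, 4, 5, 6}, 6→{1, 3, 4, 6}; union {1, 3, 4, 5, 6}; ε-closure = {1, 2, 3, 4, 5, 6}.
Read 'a': 1→{1, 2, 4}, 2→{1, 6}, 3→{1, 3, 4}, 4→∅, 5→{5, 6}, 6→{1, 5, 6}; now {1, 2, 3, 4, 5, 6}.
Read 'b': 1→{4, 6}, 2→∅, 3→∅, 4→{4}, 5→{3, 4, 5, 6}, 6→{1, 3, 4, 6}; union {1, 3, 4, 5, 6}; ε-closure = {1, 2, 3, 4, 5, 6}.
Read 'b': 1→{4, 6}, 2→∅, 3→∅, 4→{4}, 5→{3, 4, 5, 6}, 6→{1, 3, 4, 6}; union {1, 3, 4, 5, 6}; ε-closure = {1, 2, 3, 4, 5, 6}.
Read 'a': 1→{1, 2, 4}, 2→{1, 6}, 3→{1, 3, 4}, 4→∅, 5→{5, 6}, 6→{1, 5, 6}; now {1, 2, 3, 4, 5, 6}.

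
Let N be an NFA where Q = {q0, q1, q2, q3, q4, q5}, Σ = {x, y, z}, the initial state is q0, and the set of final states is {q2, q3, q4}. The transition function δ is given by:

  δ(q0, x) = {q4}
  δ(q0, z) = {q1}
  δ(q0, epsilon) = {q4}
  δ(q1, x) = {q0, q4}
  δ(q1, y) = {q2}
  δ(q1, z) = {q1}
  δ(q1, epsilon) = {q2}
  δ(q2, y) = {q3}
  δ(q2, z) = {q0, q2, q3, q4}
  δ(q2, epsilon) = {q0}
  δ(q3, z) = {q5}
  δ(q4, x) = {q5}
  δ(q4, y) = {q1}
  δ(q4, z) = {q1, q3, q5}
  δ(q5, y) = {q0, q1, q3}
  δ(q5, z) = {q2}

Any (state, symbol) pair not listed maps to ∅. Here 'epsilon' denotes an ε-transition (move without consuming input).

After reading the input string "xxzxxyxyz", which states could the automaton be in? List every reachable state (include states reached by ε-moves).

Start: ε-closure({q0}) = {q0, q4}.
Read 'x': q0→{q4}, q4→{q5}; now {q4, q5}.
Read 'x': q4→{q5}, q5→∅; now {q5}.
Read 'z': q5→{q2}; union {q2}; ε-closure = {q0, q2, q4}.
Read 'x': q0→{q4}, q2→∅, q4→{q5}; now {q4, q5}.
Read 'x': q4→{q5}, q5→∅; now {q5}.
Read 'y': q5→{q0, q1, q3}; union {q0, q1, q3}; ε-closure = {q0, q1, q2, q3, q4}.
Read 'x': q0→{q4}, q1→{q0, q4}, q2→∅, q3→∅, q4→{q5}; now {q0, q4, q5}.
Read 'y': q0→∅, q4→{q1}, q5→{q0, q1, q3}; union {q0, q1, q3}; ε-closure = {q0, q1, q2, q3, q4}.
Read 'z': q0→{q1}, q1→{q1}, q2→{q0, q2, q3, q4}, q3→{q5}, q4→{q1, q3, q5}; now {q0, q1, q2, q3, q4, q5}.

{q0, q1, q2, q3, q4, q5}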